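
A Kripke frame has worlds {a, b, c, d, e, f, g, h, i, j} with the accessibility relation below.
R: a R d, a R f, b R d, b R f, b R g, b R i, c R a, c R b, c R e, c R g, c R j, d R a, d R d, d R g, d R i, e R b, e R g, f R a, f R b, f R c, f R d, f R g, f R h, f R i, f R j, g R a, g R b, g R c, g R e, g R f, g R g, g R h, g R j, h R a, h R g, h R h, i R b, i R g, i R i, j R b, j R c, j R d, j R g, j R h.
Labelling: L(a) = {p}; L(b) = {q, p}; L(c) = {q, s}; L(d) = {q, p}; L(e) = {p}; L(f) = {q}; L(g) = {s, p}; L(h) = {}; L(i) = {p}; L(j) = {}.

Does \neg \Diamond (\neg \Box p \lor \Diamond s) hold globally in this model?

No

Let φ = \neg \Diamond (\neg \Box p \lor \Diamond s). Evaluate φ at each world:
  a (successors {d, f}): φ is false.
  b (successors {d, f, g, i}): φ is false.
  c (successors {a, b, e, g, j}): φ is false.
  d (successors {a, d, g, i}): φ is false.
  e (successors {b, g}): φ is false.
  f (successors {a, b, c, d, g, h, i, j}): φ is false.
  g (successors {a, b, c, e, f, g, h, j}): φ is false.
  h (successors {a, g, h}): φ is false.
  i (successors {b, g, i}): φ is false.
  j (successors {b, c, d, g, h}): φ is false.
Detail at a (counterexample):
  At a: \Diamond (\neg \Box p \lor \Diamond s) is true, so \neg \Diamond (\neg \Box p \lor \Diamond s) is false.
    At a: \Diamond (\neg \Box p \lor \Diamond s) requires \neg \Box p \lor \Diamond s at some successor in {d, f}.
      \neg \Box p \lor \Diamond s holds at d, so \Diamond (\neg \Box p \lor \Diamond s) is true at a.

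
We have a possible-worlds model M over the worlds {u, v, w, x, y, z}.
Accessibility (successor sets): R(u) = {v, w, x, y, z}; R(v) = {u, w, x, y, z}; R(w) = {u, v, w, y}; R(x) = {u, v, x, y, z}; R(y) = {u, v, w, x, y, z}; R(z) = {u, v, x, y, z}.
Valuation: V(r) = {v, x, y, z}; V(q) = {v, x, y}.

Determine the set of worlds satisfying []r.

none

Let φ = []r. Evaluate φ at each world:
  u (successors {v, w, x, y, z}): φ is false.
  v (successors {u, w, x, y, z}): φ is false.
  w (successors {u, v, w, y}): φ is false.
  x (successors {u, v, x, y, z}): φ is false.
  y (successors {u, v, w, x, y, z}): φ is false.
  z (successors {u, v, x, y, z}): φ is false.
For instance, at z:
  At z: []r requires r at every successor {u, v, x, y, z}.
    r fails at u, so []r is false at z.
Satisfying worlds: none.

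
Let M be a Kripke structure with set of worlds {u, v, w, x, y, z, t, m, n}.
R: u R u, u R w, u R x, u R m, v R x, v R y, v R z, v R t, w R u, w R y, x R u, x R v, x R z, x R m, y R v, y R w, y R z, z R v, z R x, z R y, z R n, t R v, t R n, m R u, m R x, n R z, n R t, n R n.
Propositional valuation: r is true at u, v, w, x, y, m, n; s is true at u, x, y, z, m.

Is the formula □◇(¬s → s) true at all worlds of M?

No

Let φ = □◇(¬s → s). Evaluate φ at each world:
  u (successors {u, w, x, m}): φ is true.
  v (successors {x, y, z, t}): φ is false.
  w (successors {u, y}): φ is true.
  x (successors {u, v, z, m}): φ is true.
  y (successors {v, w, z}): φ is true.
  z (successors {v, x, y, n}): φ is true.
  t (successors {v, n}): φ is true.
  m (successors {u, x}): φ is true.
  n (successors {z, t, n}): φ is false.
Detail at v (counterexample):
  At v: □◇(¬s → s) requires ◇(¬s → s) at every successor {x, y, z, t}.
    ◇(¬s → s) fails at t, so □◇(¬s → s) is false at v.
      At t: ◇(¬s → s) requires ¬s → s at some successor in {v, n}.
        At v: ¬s → s is false.
        At n: ¬s → s is false.
      So ◇(¬s → s) is false at t.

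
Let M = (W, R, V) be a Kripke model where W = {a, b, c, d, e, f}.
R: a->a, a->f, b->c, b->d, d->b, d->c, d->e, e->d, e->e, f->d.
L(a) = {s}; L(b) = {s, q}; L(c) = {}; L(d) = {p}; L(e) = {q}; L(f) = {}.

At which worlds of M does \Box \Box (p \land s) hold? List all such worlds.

c

Let φ = \Box \Box (p \land s). Evaluate φ at each world:
  a (successors {a, f}): φ is false.
  b (successors {c, d}): φ is false.
  c (successors ∅): φ is true.
  d (successors {b, c, e}): φ is false.
  e (successors {d, e}): φ is false.
  f (successors {d}): φ is false.
For instance, at a:
  At a: \Box \Box (p \land s) requires \Box (p \land s) at every successor {a, f}.
    \Box (p \land s) fails at a, so \Box \Box (p \land s) is false at a.
      At a: \Box (p \land s) requires p \land s at every successor {a, f}.
        p \land s fails at a, so \Box (p \land s) is false at a.
Satisfying worlds: {c}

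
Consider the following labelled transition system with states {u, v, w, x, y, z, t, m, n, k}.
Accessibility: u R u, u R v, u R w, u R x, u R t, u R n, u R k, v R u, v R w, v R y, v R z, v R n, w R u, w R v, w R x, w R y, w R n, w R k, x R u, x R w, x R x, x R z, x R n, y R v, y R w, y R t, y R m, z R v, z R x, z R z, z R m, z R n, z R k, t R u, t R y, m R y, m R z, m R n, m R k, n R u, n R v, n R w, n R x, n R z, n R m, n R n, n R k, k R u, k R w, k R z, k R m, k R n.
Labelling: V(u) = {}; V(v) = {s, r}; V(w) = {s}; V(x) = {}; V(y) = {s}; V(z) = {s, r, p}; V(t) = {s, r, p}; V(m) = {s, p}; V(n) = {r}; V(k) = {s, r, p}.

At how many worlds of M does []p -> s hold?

Let φ = []p -> s. Evaluate φ at each world:
  u (successors {u, v, w, x, t, n, k}): φ is true.
  v (successors {u, w, y, z, n}): φ is true.
  w (successors {u, v, x, y, n, k}): φ is true.
  x (successors {u, w, x, z, n}): φ is true.
  y (successors {v, w, t, m}): φ is true.
  z (successors {v, x, z, m, n, k}): φ is true.
  t (successors {u, y}): φ is true.
  m (successors {y, z, n, k}): φ is true.
  n (successors {u, v, w, x, z, m, n, k}): φ is true.
  k (successors {u, w, z, m, n}): φ is true.
For instance, at y:
  At y: []p is false, s is true, so []p -> s is true.
    At y: []p requires p at every successor {v, w, t, m}.
      p fails at v, so []p is false at y.
Satisfying worlds: {u, v, w, x, y, z, t, m, n, k}

10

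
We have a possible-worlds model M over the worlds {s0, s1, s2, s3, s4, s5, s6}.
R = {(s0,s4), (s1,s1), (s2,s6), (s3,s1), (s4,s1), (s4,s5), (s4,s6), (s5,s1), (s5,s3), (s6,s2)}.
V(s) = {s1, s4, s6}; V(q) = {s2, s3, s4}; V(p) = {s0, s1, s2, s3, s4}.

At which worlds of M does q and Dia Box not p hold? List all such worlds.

none

Let φ = q and Dia Box not p. Evaluate φ at each world:
  s0 (successors {s4}): φ is false.
  s1 (successors {s1}): φ is false.
  s2 (successors {s6}): φ is false.
  s3 (successors {s1}): φ is false.
  s4 (successors {s1, s5, s6}): φ is false.
  s5 (successors {s1, s3}): φ is false.
  s6 (successors {s2}): φ is false.
For instance, at s4:
  At s4: q is true, Dia Box not p is false, so q and Dia Box not p is false.
    At s4: Dia Box not p requires Box not p at some successor in {s1, s5, s6}.
      At s1: Box not p is false.
      At s5: Box not p is false.
      At s6: Box not p is false.
    So Dia Box not p is false at s4.
Satisfying worlds: none.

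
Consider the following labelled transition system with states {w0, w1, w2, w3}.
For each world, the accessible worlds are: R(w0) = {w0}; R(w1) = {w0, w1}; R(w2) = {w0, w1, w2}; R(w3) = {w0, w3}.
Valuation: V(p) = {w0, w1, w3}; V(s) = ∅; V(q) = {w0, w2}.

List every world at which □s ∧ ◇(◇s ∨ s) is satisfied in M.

none

Let φ = □s ∧ ◇(◇s ∨ s). Evaluate φ at each world:
  w0 (successors {w0}): φ is false.
  w1 (successors {w0, w1}): φ is false.
  w2 (successors {w0, w1, w2}): φ is false.
  w3 (successors {w0, w3}): φ is false.
For instance, at w3:
  At w3: □s is false, ◇(◇s ∨ s) is false, so □s ∧ ◇(◇s ∨ s) is false.
    At w3: □s requires s at every successor {w0, w3}.
      s fails at w0, so □s is false at w3.
    At w3: ◇(◇s ∨ s) requires ◇s ∨ s at some successor in {w0, w3}.
      At w0: ◇s ∨ s is false.
      At w3: ◇s ∨ s is false.
    So ◇(◇s ∨ s) is false at w3.
Satisfying worlds: none.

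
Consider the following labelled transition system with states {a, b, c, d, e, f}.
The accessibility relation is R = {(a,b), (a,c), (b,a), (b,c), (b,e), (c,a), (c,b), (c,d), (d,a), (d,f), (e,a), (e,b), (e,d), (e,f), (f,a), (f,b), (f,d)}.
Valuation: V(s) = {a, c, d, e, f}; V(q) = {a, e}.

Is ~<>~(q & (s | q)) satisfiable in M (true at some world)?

Recall that <>ψ holds at a world iff ψ holds at some accessible world.
Let φ = ~<>~(q & (s | q)). Evaluate φ at each world:
  a (successors {b, c}): φ is false.
  b (successors {a, c, e}): φ is false.
  c (successors {a, b, d}): φ is false.
  d (successors {a, f}): φ is false.
  e (successors {a, b, d, f}): φ is false.
  f (successors {a, b, d}): φ is false.
For instance, at c:
  At c: <>~(q & (s | q)) is true, so ~<>~(q & (s | q)) is false.
    At c: <>~(q & (s | q)) requires ~(q & (s | q)) at some successor in {a, b, d}.
      ~(q & (s | q)) holds at b, so <>~(q & (s | q)) is true at c.

No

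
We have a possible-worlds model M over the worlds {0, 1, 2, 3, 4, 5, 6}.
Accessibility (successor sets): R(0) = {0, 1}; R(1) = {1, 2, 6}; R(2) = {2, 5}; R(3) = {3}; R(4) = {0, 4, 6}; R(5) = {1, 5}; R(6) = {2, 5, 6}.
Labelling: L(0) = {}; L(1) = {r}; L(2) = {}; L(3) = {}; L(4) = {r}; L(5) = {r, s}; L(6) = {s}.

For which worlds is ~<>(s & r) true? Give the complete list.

Let φ = ~<>(s & r). Evaluate φ at each world:
  0 (successors {0, 1}): φ is true.
  1 (successors {1, 2, 6}): φ is true.
  2 (successors {2, 5}): φ is false.
  3 (successors {3}): φ is true.
  4 (successors {0, 4, 6}): φ is true.
  5 (successors {1, 5}): φ is false.
  6 (successors {2, 5, 6}): φ is false.
For instance, at 5:
  At 5: <>(s & r) is true, so ~<>(s & r) is false.
    At 5: <>(s & r) requires s & r at some successor in {1, 5}.
      s & r holds at 5, so <>(s & r) is true at 5.
Satisfying worlds: {0, 1, 3, 4}

0, 1, 3, 4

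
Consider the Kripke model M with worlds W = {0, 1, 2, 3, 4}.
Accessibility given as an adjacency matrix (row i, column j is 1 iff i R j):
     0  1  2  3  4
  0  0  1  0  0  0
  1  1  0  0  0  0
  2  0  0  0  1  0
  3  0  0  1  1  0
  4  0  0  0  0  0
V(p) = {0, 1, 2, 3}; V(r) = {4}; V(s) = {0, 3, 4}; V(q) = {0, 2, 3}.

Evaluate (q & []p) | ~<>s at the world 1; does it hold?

No

Recall that []ψ holds at a world iff ψ holds at every accessible world, and <>ψ holds iff ψ holds at some accessible world.
At 1: q & []p is false, ~<>s is false, so (q & []p) | ~<>s is false.
  At 1: q is false, []p is true, so q & []p is false.
    At 1: []p requires p at every successor {0}.
      At 0: p is true.
    So []p is true at 1.
  At 1: <>s is true, so ~<>s is false.
    At 1: <>s requires s at some successor in {0}.
      s holds at 0, so <>s is true at 1.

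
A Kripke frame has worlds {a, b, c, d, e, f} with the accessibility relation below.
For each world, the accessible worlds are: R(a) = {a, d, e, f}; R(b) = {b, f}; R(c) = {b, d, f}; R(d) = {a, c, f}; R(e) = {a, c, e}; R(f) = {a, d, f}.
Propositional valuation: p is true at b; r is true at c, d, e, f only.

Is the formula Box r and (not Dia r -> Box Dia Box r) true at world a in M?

Recall that Box ψ holds at a world iff ψ holds at every accessible world, and Dia ψ holds iff ψ holds at some accessible world.
At a: Box r is false, not Dia r -> Box Dia Box r is true, so Box r and (not Dia r -> Box Dia Box r) is false.
  At a: Box r requires r at every successor {a, d, e, f}.
    r fails at a, so Box r is false at a.
  At a: not Dia r is false, Box Dia Box r is false, so not Dia r -> Box Dia Box r is true.
    At a: Dia r is true, so not Dia r is false.
      At a: Dia r requires r at some successor in {a, d, e, f}.
        r holds at d, so Dia r is true at a.
    At a: Box Dia Box r requires Dia Box r at every successor {a, d, e, f}.
      Dia Box r fails at a, so Box Dia Box r is false at a.

No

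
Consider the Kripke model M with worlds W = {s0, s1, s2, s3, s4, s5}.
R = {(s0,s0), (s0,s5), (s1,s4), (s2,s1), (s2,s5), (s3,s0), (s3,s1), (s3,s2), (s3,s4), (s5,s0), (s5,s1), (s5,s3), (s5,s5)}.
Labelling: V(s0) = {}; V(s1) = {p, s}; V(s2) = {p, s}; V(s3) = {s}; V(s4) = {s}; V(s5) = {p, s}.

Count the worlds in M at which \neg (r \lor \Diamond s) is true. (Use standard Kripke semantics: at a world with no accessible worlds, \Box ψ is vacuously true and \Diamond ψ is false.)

Let φ = \neg (r \lor \Diamond s). Evaluate φ at each world:
  s0 (successors {s0, s5}): φ is false.
  s1 (successors {s4}): φ is false.
  s2 (successors {s1, s5}): φ is false.
  s3 (successors {s0, s1, s2, s4}): φ is false.
  s4 (successors ∅): φ is true.
  s5 (successors {s0, s1, s3, s5}): φ is false.
For instance, at s1:
  At s1: r \lor \Diamond s is true, so \neg (r \lor \Diamond s) is false.
    At s1: r is false, \Diamond s is true, so r \lor \Diamond s is true.
      At s1: \Diamond s requires s at some successor in {s4}.
        s holds at s4, so \Diamond s is true at s1.
Satisfying worlds: {s4}

1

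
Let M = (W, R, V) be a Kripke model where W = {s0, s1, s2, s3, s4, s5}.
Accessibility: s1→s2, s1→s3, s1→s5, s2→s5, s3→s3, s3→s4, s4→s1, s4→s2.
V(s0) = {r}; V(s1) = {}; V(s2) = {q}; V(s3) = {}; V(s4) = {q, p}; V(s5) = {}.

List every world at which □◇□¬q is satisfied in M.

s0, s4, s5

Let φ = □◇□¬q. Evaluate φ at each world:
  s0 (successors ∅): φ is true.
  s1 (successors {s2, s3, s5}): φ is false.
  s2 (successors {s5}): φ is false.
  s3 (successors {s3, s4}): φ is false.
  s4 (successors {s1, s2}): φ is true.
  s5 (successors ∅): φ is true.
For instance, at s4:
  At s4: □◇□¬q requires ◇□¬q at every successor {s1, s2}.
      At s1: ◇□¬q requires □¬q at some successor in {s2, s3, s5}.
        □¬q holds at s2, so ◇□¬q is true at s1.
      At s2: ◇□¬q requires □¬q at some successor in {s5}.
        □¬q holds at s5, so ◇□¬q is true at s2.
  So □◇□¬q is true at s4.
Satisfying worlds: {s0, s4, s5}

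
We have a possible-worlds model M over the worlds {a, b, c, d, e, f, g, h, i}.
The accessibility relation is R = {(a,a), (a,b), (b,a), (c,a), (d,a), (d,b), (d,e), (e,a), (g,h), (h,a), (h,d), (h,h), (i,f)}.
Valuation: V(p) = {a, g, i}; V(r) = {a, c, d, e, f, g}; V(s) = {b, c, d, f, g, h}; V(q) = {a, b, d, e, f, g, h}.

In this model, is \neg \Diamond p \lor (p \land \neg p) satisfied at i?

Recall that \Diamond ψ holds at a world iff ψ holds at some accessible world.
At i: \neg \Diamond p is true, p \land \neg p is false, so \neg \Diamond p \lor (p \land \neg p) is true.
  At i: \Diamond p is false, so \neg \Diamond p is true.
    At i: \Diamond p requires p at some successor in {f}.
      At f: p is false.
    So \Diamond p is false at i.

Yes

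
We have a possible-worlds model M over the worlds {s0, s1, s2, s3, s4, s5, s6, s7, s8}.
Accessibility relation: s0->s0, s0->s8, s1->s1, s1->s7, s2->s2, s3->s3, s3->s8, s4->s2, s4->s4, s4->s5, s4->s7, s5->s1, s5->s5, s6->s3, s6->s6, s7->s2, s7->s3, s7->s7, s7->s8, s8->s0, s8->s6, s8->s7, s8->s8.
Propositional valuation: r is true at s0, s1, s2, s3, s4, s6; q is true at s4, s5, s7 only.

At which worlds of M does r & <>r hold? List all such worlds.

s0, s1, s2, s3, s4, s6

Recall that <>ψ holds at a world iff ψ holds at some accessible world.
Let φ = r & <>r. Evaluate φ at each world:
  s0 (successors {s0, s8}): φ is true.
  s1 (successors {s1, s7}): φ is true.
  s2 (successors {s2}): φ is true.
  s3 (successors {s3, s8}): φ is true.
  s4 (successors {s2, s4, s5, s7}): φ is true.
  s5 (successors {s1, s5}): φ is false.
  s6 (successors {s3, s6}): φ is true.
  s7 (successors {s2, s3, s7, s8}): φ is false.
  s8 (successors {s0, s6, s7, s8}): φ is false.
For instance, at s0:
  At s0: r is true, <>r is true, so r & <>r is true.
    At s0: <>r requires r at some successor in {s0, s8}.
      r holds at s0, so <>r is true at s0.
Satisfying worlds: {s0, s1, s2, s3, s4, s6}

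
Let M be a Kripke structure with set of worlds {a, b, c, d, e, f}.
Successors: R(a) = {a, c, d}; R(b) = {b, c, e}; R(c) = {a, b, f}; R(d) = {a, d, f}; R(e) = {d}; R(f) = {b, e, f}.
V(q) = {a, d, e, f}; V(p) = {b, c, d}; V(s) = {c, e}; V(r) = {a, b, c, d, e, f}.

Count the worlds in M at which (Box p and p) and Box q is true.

Let φ = (Box p and p) and Box q. Evaluate φ at each world:
  a (successors {a, c, d}): φ is false.
  b (successors {b, c, e}): φ is false.
  c (successors {a, b, f}): φ is false.
  d (successors {a, d, f}): φ is false.
  e (successors {d}): φ is false.
  f (successors {b, e, f}): φ is false.
For instance, at a:
  At a: Box p and p is false, Box q is false, so (Box p and p) and Box q is false.
    At a: Box p is false, p is false, so Box p and p is false.
      At a: Box p requires p at every successor {a, c, d}.
        p fails at a, so Box p is false at a.
    At a: Box q requires q at every successor {a, c, d}.
      q fails at c, so Box q is false at a.
Satisfying worlds: none.

0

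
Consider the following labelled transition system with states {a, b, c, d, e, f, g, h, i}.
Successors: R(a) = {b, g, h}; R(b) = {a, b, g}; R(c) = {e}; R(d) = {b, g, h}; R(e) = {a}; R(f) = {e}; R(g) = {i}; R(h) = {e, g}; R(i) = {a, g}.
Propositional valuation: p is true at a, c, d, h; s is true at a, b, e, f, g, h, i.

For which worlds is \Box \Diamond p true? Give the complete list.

Let φ = \Box \Diamond p. Evaluate φ at each world:
  a (successors {b, g, h}): φ is false.
  b (successors {a, b, g}): φ is false.
  c (successors {e}): φ is true.
  d (successors {b, g, h}): φ is false.
  e (successors {a}): φ is true.
  f (successors {e}): φ is true.
  g (successors {i}): φ is true.
  h (successors {e, g}): φ is false.
  i (successors {a, g}): φ is false.
For instance, at f:
  At f: \Box \Diamond p requires \Diamond p at every successor {e}.
      At e: \Diamond p requires p at some successor in {a}.
        p holds at a, so \Diamond p is true at e.
  So \Box \Diamond p is true at f.
Satisfying worlds: {c, e, f, g}

c, e, f, g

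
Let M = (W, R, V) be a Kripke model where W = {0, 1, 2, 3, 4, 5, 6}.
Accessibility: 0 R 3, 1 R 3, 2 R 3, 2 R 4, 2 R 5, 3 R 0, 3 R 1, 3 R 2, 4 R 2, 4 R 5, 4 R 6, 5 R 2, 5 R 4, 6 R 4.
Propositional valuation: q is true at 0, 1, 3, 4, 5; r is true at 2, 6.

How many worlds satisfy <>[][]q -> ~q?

Let φ = <>[][]q -> ~q. Evaluate φ at each world:
  0 (successors {3}): φ is false.
  1 (successors {3}): φ is false.
  2 (successors {3, 4, 5}): φ is true.
  3 (successors {0, 1, 2}): φ is true.
  4 (successors {2, 5, 6}): φ is true.
  5 (successors {2, 4}): φ is true.
  6 (successors {4}): φ is true.
For instance, at 6:
  At 6: <>[][]q is false, ~q is true, so <>[][]q -> ~q is true.
    At 6: <>[][]q requires [][]q at some successor in {4}.
      At 4: [][]q is false.
    So <>[][]q is false at 6.
Satisfying worlds: {2, 3, 4, 5, 6}

5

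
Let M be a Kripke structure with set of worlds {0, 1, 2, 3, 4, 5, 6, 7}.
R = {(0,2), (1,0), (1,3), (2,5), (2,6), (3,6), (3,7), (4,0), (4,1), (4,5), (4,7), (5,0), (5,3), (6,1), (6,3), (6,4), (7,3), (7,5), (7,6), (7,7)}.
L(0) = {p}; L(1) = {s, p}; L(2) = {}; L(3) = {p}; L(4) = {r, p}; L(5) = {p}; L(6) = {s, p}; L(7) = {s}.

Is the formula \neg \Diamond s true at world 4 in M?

Recall that \Diamond ψ holds at a world iff ψ holds at some accessible world.
At 4: \Diamond s is true, so \neg \Diamond s is false.
  At 4: \Diamond s requires s at some successor in {0, 1, 5, 7}.
    s holds at 1, so \Diamond s is true at 4.

No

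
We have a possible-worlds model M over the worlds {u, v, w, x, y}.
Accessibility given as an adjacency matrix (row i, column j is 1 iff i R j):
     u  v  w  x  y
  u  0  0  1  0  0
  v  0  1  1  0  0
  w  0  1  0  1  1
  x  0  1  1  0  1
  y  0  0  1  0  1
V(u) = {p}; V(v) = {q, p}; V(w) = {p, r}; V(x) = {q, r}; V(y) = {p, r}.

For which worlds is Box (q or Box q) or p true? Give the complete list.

Let φ = Box (q or Box q) or p. Evaluate φ at each world:
  u (successors {w}): φ is true.
  v (successors {v, w}): φ is true.
  w (successors {v, x, y}): φ is true.
  x (successors {v, w, y}): φ is false.
  y (successors {w, y}): φ is true.
For instance, at x:
  At x: Box (q or Box q) is false, p is false, so Box (q or Box q) or p is false.
    At x: Box (q or Box q) requires q or Box q at every successor {v, w, y}.
      q or Box q fails at w, so Box (q or Box q) is false at x.
Satisfying worlds: {u, v, w, y}

u, v, w, y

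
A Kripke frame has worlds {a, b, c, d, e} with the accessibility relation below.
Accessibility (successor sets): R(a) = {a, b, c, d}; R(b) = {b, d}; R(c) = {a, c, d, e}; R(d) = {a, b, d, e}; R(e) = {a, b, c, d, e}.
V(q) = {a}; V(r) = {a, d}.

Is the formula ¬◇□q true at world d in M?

At d: ◇□q is false, so ¬◇□q is true.
  At d: ◇□q requires □q at some successor in {a, b, d, e}.
    At a: □q is false.
    At b: □q is false.
    At d: □q is false.
    At e: □q is false.
  So ◇□q is false at d.

Yes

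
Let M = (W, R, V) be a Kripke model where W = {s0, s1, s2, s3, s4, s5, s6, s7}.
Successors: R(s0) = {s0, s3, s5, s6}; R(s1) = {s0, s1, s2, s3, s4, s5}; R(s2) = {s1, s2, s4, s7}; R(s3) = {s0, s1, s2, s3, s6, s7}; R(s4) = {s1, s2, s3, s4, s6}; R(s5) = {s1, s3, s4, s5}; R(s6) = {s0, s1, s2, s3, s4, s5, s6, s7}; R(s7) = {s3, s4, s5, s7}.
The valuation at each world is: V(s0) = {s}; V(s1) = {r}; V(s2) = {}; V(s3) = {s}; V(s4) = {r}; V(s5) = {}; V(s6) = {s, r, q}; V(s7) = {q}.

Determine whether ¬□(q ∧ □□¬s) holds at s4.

Yes

At s4: □(q ∧ □□¬s) is false, so ¬□(q ∧ □□¬s) is true.
  At s4: □(q ∧ □□¬s) requires q ∧ □□¬s at every successor {s1, s2, s3, s4, s6}.
    q ∧ □□¬s fails at s1, so □(q ∧ □□¬s) is false at s4.
      At s1: q is false, □□¬s is false, so q ∧ □□¬s is false.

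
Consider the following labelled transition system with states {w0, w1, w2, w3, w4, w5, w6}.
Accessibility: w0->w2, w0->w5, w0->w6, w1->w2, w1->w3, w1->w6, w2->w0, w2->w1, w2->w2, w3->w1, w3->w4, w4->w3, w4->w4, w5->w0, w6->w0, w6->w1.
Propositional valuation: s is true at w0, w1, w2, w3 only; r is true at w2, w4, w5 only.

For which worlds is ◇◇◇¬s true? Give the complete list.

w0, w1, w2, w3, w4, w6

Let φ = ◇◇◇¬s. Evaluate φ at each world:
  w0 (successors {w2, w5, w6}): φ is true.
  w1 (successors {w2, w3, w6}): φ is true.
  w2 (successors {w0, w1, w2}): φ is true.
  w3 (successors {w1, w4}): φ is true.
  w4 (successors {w3, w4}): φ is true.
  w5 (successors {w0}): φ is false.
  w6 (successors {w0, w1}): φ is true.
For instance, at w2:
  At w2: ◇◇◇¬s requires ◇◇¬s at some successor in {w0, w1, w2}.
    ◇◇¬s holds at w1, so ◇◇◇¬s is true at w2.
      At w1: ◇◇¬s requires ◇¬s at some successor in {w2, w3, w6}.
        ◇¬s holds at w3, so ◇◇¬s is true at w1.
Satisfying worlds: {w0, w1, w2, w3, w4, w6}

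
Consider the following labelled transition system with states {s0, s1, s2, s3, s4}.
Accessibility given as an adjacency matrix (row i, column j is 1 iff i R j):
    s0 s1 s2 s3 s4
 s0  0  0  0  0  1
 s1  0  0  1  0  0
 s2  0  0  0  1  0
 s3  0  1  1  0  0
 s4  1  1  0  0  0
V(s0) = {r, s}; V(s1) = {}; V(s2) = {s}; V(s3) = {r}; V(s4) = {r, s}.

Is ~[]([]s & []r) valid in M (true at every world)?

Yes

Let φ = ~[]([]s & []r). Evaluate φ at each world:
  s0 (successors {s4}): φ is true.
  s1 (successors {s2}): φ is true.
  s2 (successors {s3}): φ is true.
  s3 (successors {s1, s2}): φ is true.
  s4 (successors {s0, s1}): φ is true.
For instance, at s1:
  At s1: []([]s & []r) is false, so ~[]([]s & []r) is true.
    At s1: []([]s & []r) requires []s & []r at every successor {s2}.
      []s & []r fails at s2, so []([]s & []r) is false at s1.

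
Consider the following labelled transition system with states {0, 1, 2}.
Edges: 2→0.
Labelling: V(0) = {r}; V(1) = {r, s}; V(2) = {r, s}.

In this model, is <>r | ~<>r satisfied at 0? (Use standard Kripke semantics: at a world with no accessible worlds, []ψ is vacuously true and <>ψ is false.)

At 0: <>r is false, ~<>r is true, so <>r | ~<>r is true.
  At 0: no accessible worlds, so <>r is false.
  At 0: <>r is false, so ~<>r is true.
    At 0: no accessible worlds, so <>r is false.

Yes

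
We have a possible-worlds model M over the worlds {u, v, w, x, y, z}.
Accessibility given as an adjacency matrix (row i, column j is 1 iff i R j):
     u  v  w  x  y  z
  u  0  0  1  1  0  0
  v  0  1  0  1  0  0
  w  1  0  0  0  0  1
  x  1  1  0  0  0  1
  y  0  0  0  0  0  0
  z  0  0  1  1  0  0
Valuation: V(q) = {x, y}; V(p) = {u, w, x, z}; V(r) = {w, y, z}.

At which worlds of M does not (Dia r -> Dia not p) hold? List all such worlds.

Let φ = not (Dia r -> Dia not p). Evaluate φ at each world:
  u (successors {w, x}): φ is true.
  v (successors {v, x}): φ is false.
  w (successors {u, z}): φ is true.
  x (successors {u, v, z}): φ is false.
  y (successors ∅): φ is false.
  z (successors {w, x}): φ is true.
For instance, at u:
  At u: Dia r -> Dia not p is false, so not (Dia r -> Dia not p) is true.
    At u: Dia r is true, Dia not p is false, so Dia r -> Dia not p is false.
      At u: Dia r requires r at some successor in {w, x}.
        r holds at w, so Dia r is true at u.
      At u: Dia not p requires not p at some successor in {w, x}.
        At w: not p is false.
        At x: not p is false.
      So Dia not p is false at u.
Satisfying worlds: {u, w, z}

u, w, z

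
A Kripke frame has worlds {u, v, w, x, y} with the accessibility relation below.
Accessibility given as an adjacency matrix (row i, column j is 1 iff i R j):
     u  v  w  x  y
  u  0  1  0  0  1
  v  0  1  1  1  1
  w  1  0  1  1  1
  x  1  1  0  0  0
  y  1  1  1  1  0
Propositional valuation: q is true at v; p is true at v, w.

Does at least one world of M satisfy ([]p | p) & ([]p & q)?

Recall that []ψ holds at a world iff ψ holds at every accessible world, and <>ψ holds iff ψ holds at some accessible world.
Let φ = ([]p | p) & ([]p & q). Evaluate φ at each world:
  u (successors {v, y}): φ is false.
  v (successors {v, w, x, y}): φ is false.
  w (successors {u, w, x, y}): φ is false.
  x (successors {u, v}): φ is false.
  y (successors {u, v, w, x}): φ is false.
For instance, at y:
  At y: []p | p is false, []p & q is false, so ([]p | p) & ([]p & q) is false.
    At y: []p is false, p is false, so []p | p is false.
      At y: []p requires p at every successor {u, v, w, x}.
        p fails at u, so []p is false at y.
    At y: []p is false, q is false, so []p & q is false.
      At y: []p requires p at every successor {u, v, w, x}.
        p fails at u, so []p is false at y.

No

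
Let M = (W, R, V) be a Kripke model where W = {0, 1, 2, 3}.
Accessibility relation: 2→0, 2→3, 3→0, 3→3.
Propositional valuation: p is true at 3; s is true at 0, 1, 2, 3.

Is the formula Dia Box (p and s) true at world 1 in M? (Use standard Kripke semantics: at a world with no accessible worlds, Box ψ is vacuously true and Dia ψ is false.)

Recall that Box ψ holds at a world iff ψ holds at every accessible world, and Dia ψ holds iff ψ holds at some accessible world.
At 1: no accessible worlds, so Dia Box (p and s) is false.

No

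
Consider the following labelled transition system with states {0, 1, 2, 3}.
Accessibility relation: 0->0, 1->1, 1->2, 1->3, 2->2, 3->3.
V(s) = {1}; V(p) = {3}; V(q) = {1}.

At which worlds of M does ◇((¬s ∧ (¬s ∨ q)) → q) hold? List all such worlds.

1

Recall that ◇ψ holds at a world iff ψ holds at some accessible world.
Let φ = ◇((¬s ∧ (¬s ∨ q)) → q). Evaluate φ at each world:
  0 (successors {0}): φ is false.
  1 (successors {1, 2, 3}): φ is true.
  2 (successors {2}): φ is false.
  3 (successors {3}): φ is false.
For instance, at 1:
  At 1: ◇((¬s ∧ (¬s ∨ q)) → q) requires (¬s ∧ (¬s ∨ q)) → q at some successor in {1, 2, 3}.
    (¬s ∧ (¬s ∨ q)) → q holds at 1, so ◇((¬s ∧ (¬s ∨ q)) → q) is true at 1.
Satisfying worlds: {1}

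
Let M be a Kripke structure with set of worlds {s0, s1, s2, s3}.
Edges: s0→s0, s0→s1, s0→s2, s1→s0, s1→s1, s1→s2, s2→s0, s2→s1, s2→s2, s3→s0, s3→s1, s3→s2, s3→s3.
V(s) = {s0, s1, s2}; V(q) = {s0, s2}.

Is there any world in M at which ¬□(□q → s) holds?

No

Let φ = ¬□(□q → s). Evaluate φ at each world:
  s0 (successors {s0, s1, s2}): φ is false.
  s1 (successors {s0, s1, s2}): φ is false.
  s2 (successors {s0, s1, s2}): φ is false.
  s3 (successors {s0, s1, s2, s3}): φ is false.
For instance, at s0:
  At s0: □(□q → s) is true, so ¬□(□q → s) is false.
    At s0: □(□q → s) requires □q → s at every successor {s0, s1, s2}.
      At s0: □q → s is true.
      At s1: □q → s is true.
      At s2: □q → s is true.
    So □(□q → s) is true at s0.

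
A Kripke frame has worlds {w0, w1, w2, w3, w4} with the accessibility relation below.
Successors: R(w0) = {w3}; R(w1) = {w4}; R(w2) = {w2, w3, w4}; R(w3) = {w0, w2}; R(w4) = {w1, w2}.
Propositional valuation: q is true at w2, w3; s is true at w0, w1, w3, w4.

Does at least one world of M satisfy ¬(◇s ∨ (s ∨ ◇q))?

No

Let φ = ¬(◇s ∨ (s ∨ ◇q)). Evaluate φ at each world:
  w0 (successors {w3}): φ is false.
  w1 (successors {w4}): φ is false.
  w2 (successors {w2, w3, w4}): φ is false.
  w3 (successors {w0, w2}): φ is false.
  w4 (successors {w1, w2}): φ is false.
For instance, at w2:
  At w2: ◇s ∨ (s ∨ ◇q) is true, so ¬(◇s ∨ (s ∨ ◇q)) is false.
    At w2: ◇s is true, s ∨ ◇q is true, so ◇s ∨ (s ∨ ◇q) is true.
      At w2: ◇s requires s at some successor in {w2, w3, w4}.
        s holds at w3, so ◇s is true at w2.
      At w2: s is false, ◇q is true, so s ∨ ◇q is true.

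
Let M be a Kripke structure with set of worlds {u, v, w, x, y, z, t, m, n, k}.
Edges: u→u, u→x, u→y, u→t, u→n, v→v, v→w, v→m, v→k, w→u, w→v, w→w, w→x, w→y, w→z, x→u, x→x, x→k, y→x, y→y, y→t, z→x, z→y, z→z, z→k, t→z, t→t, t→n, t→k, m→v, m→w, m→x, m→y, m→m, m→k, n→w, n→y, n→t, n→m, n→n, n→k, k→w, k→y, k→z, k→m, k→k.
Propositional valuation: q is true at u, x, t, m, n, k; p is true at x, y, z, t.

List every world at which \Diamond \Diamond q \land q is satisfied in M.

u, x, t, m, n, k

Recall that \Diamond ψ holds at a world iff ψ holds at some accessible world.
Let φ = \Diamond \Diamond q \land q. Evaluate φ at each world:
  u (successors {u, x, y, t, n}): φ is true.
  v (successors {v, w, m, k}): φ is false.
  w (successors {u, v, w, x, y, z}): φ is false.
  x (successors {u, x, k}): φ is true.
  y (successors {x, y, t}): φ is false.
  z (successors {x, y, z, k}): φ is false.
  t (successors {z, t, n, k}): φ is true.
  m (successors {v, w, x, y, m, k}): φ is true.
  n (successors {w, y, t, m, n, k}): φ is true.
  k (successors {w, y, z, m, k}): φ is true.
For instance, at v:
  At v: \Diamond \Diamond q is true, q is false, so \Diamond \Diamond q \land q is false.
    At v: \Diamond \Diamond q requires \Diamond q at some successor in {v, w, m, k}.
      \Diamond q holds at v, so \Diamond \Diamond q is true at v.
Satisfying worlds: {u, x, t, m, n, k}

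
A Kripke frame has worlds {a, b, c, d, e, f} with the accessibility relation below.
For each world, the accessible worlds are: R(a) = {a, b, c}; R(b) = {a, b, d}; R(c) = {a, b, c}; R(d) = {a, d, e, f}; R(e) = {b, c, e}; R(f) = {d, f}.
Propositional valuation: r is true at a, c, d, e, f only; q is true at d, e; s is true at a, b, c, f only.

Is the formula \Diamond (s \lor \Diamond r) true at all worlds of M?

Yes

Let φ = \Diamond (s \lor \Diamond r). Evaluate φ at each world:
  a (successors {a, b, c}): φ is true.
  b (successors {a, b, d}): φ is true.
  c (successors {a, b, c}): φ is true.
  d (successors {a, d, e, f}): φ is true.
  e (successors {b, c, e}): φ is true.
  f (successors {d, f}): φ is true.
For instance, at f:
  At f: \Diamond (s \lor \Diamond r) requires s \lor \Diamond r at some successor in {d, f}.
    s \lor \Diamond r holds at d, so \Diamond (s \lor \Diamond r) is true at f.
      At d: s is false, \Diamond r is true, so s \lor \Diamond r is true.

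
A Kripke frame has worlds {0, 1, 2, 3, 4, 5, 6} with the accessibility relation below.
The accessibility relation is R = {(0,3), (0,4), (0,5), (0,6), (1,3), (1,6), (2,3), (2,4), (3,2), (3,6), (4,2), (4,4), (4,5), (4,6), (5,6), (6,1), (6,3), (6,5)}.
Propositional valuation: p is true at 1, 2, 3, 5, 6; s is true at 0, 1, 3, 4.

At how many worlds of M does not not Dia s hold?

Recall that Dia ψ holds at a world iff ψ holds at some accessible world.
Let φ = not not Dia s. Evaluate φ at each world:
  0 (successors {3, 4, 5, 6}): φ is true.
  1 (successors {3, 6}): φ is true.
  2 (successors {3, 4}): φ is true.
  3 (successors {2, 6}): φ is false.
  4 (successors {2, 4, 5, 6}): φ is true.
  5 (successors {6}): φ is false.
  6 (successors {1, 3, 5}): φ is true.
For instance, at 4:
  At 4: not Dia s is false, so not not Dia s is true.
    At 4: Dia s is true, so not Dia s is false.
      At 4: Dia s requires s at some successor in {2, 4, 5, 6}.
        s holds at 4, so Dia s is true at 4.
Satisfying worlds: {0, 1, 2, 4, 6}

5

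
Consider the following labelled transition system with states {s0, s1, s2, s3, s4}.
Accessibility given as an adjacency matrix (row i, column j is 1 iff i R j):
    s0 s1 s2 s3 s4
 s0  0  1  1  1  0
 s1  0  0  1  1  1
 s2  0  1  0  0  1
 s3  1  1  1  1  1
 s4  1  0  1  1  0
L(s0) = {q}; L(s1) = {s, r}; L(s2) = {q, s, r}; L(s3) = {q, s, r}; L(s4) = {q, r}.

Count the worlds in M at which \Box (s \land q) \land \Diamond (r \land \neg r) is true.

0

Let φ = \Box (s \land q) \land \Diamond (r \land \neg r). Evaluate φ at each world:
  s0 (successors {s1, s2, s3}): φ is false.
  s1 (successors {s2, s3, s4}): φ is false.
  s2 (successors {s1, s4}): φ is false.
  s3 (successors {s0, s1, s2, s3, s4}): φ is false.
  s4 (successors {s0, s2, s3}): φ is false.
For instance, at s4:
  At s4: \Box (s \land q) is false, \Diamond (r \land \neg r) is false, so \Box (s \land q) \land \Diamond (r \land \neg r) is false.
    At s4: \Box (s \land q) requires s \land q at every successor {s0, s2, s3}.
      s \land q fails at s0, so \Box (s \land q) is false at s4.
    At s4: \Diamond (r \land \neg r) requires r \land \neg r at some successor in {s0, s2, s3}.
      At s0: r \land \neg r is false.
      At s2: r \land \neg r is false.
      At s3: r \land \neg r is false.
    So \Diamond (r \land \neg r) is false at s4.
Satisfying worlds: none.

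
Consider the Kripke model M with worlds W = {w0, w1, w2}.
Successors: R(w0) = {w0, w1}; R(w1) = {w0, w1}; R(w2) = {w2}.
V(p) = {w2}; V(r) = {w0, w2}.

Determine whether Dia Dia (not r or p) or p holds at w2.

At w2: Dia Dia (not r or p) is true, p is true, so Dia Dia (not r or p) or p is true.
  At w2: Dia Dia (not r or p) requires Dia (not r or p) at some successor in {w2}.
    Dia (not r or p) holds at w2, so Dia Dia (not r or p) is true at w2.
      At w2: Dia (not r or p) requires not r or p at some successor in {w2}.
        not r or p holds at w2, so Dia (not r or p) is true at w2.

Yes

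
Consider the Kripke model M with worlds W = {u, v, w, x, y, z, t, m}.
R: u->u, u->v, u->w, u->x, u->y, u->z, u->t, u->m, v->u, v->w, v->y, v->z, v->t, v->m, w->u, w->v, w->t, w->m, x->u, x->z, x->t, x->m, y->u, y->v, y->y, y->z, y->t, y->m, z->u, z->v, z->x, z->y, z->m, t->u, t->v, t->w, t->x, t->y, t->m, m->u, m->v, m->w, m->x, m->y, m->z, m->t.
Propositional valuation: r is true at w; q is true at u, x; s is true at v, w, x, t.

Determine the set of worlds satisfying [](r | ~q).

Let φ = [](r | ~q). Evaluate φ at each world:
  u (successors {u, v, w, x, y, z, t, m}): φ is false.
  v (successors {u, w, y, z, t, m}): φ is false.
  w (successors {u, v, t, m}): φ is false.
  x (successors {u, z, t, m}): φ is false.
  y (successors {u, v, y, z, t, m}): φ is false.
  z (successors {u, v, x, y, m}): φ is false.
  t (successors {u, v, w, x, y, m}): φ is false.
  m (successors {u, v, w, x, y, z, t}): φ is false.
For instance, at y:
  At y: [](r | ~q) requires r | ~q at every successor {u, v, y, z, t, m}.
    r | ~q fails at u, so [](r | ~q) is false at y.
Satisfying worlds: none.

none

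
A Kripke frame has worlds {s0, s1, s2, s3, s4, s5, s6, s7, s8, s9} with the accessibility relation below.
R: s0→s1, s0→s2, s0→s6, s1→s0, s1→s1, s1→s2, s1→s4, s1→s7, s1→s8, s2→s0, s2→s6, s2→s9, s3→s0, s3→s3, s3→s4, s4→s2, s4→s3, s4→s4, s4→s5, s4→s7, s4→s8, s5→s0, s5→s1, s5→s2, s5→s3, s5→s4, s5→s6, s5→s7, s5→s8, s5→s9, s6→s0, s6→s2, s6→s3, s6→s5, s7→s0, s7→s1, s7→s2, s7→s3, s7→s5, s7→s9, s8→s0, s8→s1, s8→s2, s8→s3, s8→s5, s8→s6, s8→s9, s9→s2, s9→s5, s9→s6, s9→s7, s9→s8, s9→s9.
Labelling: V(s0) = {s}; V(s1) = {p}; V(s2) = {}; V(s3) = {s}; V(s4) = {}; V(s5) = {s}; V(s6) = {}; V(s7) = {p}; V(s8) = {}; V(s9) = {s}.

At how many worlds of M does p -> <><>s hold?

10

Let φ = p -> <><>s. Evaluate φ at each world:
  s0 (successors {s1, s2, s6}): φ is true.
  s1 (successors {s0, s1, s2, s4, s7, s8}): φ is true.
  s2 (successors {s0, s6, s9}): φ is true.
  s3 (successors {s0, s3, s4}): φ is true.
  s4 (successors {s2, s3, s4, s5, s7, s8}): φ is true.
  s5 (successors {s0, s1, s2, s3, s4, s6, s7, s8, s9}): φ is true.
  s6 (successors {s0, s2, s3, s5}): φ is true.
  s7 (successors {s0, s1, s2, s3, s5, s9}): φ is true.
  s8 (successors {s0, s1, s2, s3, s5, s6, s9}): φ is true.
  s9 (successors {s2, s5, s6, s7, s8, s9}): φ is true.
For instance, at s7:
  At s7: p is true, <><>s is true, so p -> <><>s is true.
    At s7: <><>s requires <>s at some successor in {s0, s1, s2, s3, s5, s9}.
      <>s holds at s1, so <><>s is true at s7.
Satisfying worlds: {s0, s1, s2, s3, s4, s5, s6, s7, s8, s9}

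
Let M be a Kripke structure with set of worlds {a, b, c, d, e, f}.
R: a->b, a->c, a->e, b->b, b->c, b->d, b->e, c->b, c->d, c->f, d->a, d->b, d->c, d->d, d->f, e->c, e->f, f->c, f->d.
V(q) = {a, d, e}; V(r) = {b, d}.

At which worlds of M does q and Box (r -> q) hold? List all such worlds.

e

Let φ = q and Box (r -> q). Evaluate φ at each world:
  a (successors {b, c, e}): φ is false.
  b (successors {b, c, d, e}): φ is false.
  c (successors {b, d, f}): φ is false.
  d (successors {a, b, c, d, f}): φ is false.
  e (successors {c, f}): φ is true.
  f (successors {c, d}): φ is false.
For instance, at b:
  At b: q is false, Box (r -> q) is false, so q and Box (r -> q) is false.
    At b: Box (r -> q) requires r -> q at every successor {b, c, d, e}.
      r -> q fails at b, so Box (r -> q) is false at b.
Satisfying worlds: {e}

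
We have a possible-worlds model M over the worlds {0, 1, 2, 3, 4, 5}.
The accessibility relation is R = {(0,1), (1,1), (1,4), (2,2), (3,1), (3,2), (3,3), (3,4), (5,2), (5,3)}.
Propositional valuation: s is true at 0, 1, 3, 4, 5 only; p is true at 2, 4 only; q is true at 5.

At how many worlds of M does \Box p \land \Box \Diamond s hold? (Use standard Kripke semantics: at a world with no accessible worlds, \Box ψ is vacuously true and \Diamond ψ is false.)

1

Recall that \Box ψ holds at a world iff ψ holds at every accessible world, and \Diamond ψ holds iff ψ holds at some accessible world.
Let φ = \Box p \land \Box \Diamond s. Evaluate φ at each world:
  0 (successors {1}): φ is false.
  1 (successors {1, 4}): φ is false.
  2 (successors {2}): φ is false.
  3 (successors {1, 2, 3, 4}): φ is false.
  4 (successors ∅): φ is true.
  5 (successors {2, 3}): φ is false.
For instance, at 1:
  At 1: \Box p is false, \Box \Diamond s is false, so \Box p \land \Box \Diamond s is false.
    At 1: \Box p requires p at every successor {1, 4}.
      p fails at 1, so \Box p is false at 1.
    At 1: \Box \Diamond s requires \Diamond s at every successor {1, 4}.
      \Diamond s fails at 4, so \Box \Diamond s is false at 1.
Satisfying worlds: {4}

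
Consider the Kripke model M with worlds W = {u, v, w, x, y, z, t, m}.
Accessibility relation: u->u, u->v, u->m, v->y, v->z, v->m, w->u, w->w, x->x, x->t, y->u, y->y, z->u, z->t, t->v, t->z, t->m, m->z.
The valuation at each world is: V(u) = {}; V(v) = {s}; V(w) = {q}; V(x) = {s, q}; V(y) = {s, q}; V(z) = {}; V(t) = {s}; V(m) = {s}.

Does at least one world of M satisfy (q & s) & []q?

Let φ = (q & s) & []q. Evaluate φ at each world:
  u (successors {u, v, m}): φ is false.
  v (successors {y, z, m}): φ is false.
  w (successors {u, w}): φ is false.
  x (successors {x, t}): φ is false.
  y (successors {u, y}): φ is false.
  z (successors {u, t}): φ is false.
  t (successors {v, z, m}): φ is false.
  m (successors {z}): φ is false.
For instance, at x:
  At x: q & s is true, []q is false, so (q & s) & []q is false.
    At x: []q requires q at every successor {x, t}.
      q fails at t, so []q is false at x.

No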